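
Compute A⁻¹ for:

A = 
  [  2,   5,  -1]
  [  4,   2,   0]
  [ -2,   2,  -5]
det(A) = (2)·((2)(-5) - (0)(2)) - (5)·((4)(-5) - (0)(-2)) + (-1)·((4)(2) - (2)(-2))
  = (2)(-10) - (5)(-20) + (-1)(12)
  = 68
det(A) = 68 ≠ 0, so A is invertible.

Cofactors Cᵢⱼ = (-1)ⁱ⁺ʲ·Mᵢⱼ:
C = 
  [-10,  20,  12]
  [ 23, -12, -14]
  [  2,  -4, -16]

adj(A) = Cᵀ:
adj(A) = 
  [-10,  23,   2]
  [ 20, -12,  -4]
  [ 12, -14, -16]

A⁻¹ = (1/68) · adj(A):
A⁻¹ = 
  [-5/34, 23/68,  1/34]
  [ 5/17, -3/17, -1/17]
  [ 3/17, -7/34, -4/17]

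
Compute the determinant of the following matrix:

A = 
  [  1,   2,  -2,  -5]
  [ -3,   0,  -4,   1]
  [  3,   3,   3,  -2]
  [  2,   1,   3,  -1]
-24

Cofactor expansion along row 1: det(A) = a₁₁M₁₁ - a₁₂M₁₂ + a₁₃M₁₃ - a₁₄M₁₄

M₁₁ = det[[0, -4, 1]; [3, 3, -2]; [1, 3, -1]]
  = (0)·((3)(-1) - (-2)(3)) - (-4)·((3)(-1) - (-2)(1)) + (1)·((3)(3) - (3)(1))
  = (0)(3) - (-4)(-1) + (1)(6)
  = 2
M₁₂ = det[[-3, -4, 1]; [3, 3, -2]; [2, 3, -1]]
  = (-3)·((3)(-1) - (-2)(3)) - (-4)·((3)(-1) - (-2)(2)) + (1)·((3)(3) - (3)(2))
  = (-3)(3) - (-4)(1) + (1)(3)
  = -2
M₁₃ = det[[-3, 0, 1]; [3, 3, -2]; [2, 1, -1]]
  = (-3)·((3)(-1) - (-2)(1)) - (0)·((3)(-1) - (-2)(2)) + (1)·((3)(1) - (3)(2))
  = (-3)(-1) - (0)(1) + (1)(-3)
  = 0
M₁₄ = det[[-3, 0, -4]; [3, 3, 3]; [2, 1, 3]]
  = (-3)·((3)(3) - (3)(1)) - (0)·((3)(3) - (3)(2)) + (-4)·((3)(1) - (3)(2))
  = (-3)(6) - (0)(3) + (-4)(-3)
  = -6

det(A) = (1)(2) - (2)(-2) + (-2)(0) - (-5)(-6) = -24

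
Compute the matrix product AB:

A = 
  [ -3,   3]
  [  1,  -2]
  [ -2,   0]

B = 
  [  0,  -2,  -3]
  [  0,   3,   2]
A is 3×2 and B is 2×3, so AB is 3×3. Each entry is (row of A)·(column of B):
AB[1,1] = (-3)(0) + (3)(0) = 0
AB[1,2] = (-3)(-2) + (3)(3) = 15
AB[1,3] = (-3)(-3) + (3)(2) = 15
AB[2,1] = (1)(0) + (-2)(0) = 0
AB[2,2] = (1)(-2) + (-2)(3) = -8
AB[2,3] = (1)(-3) + (-2)(2) = -7
AB[3,1] = (-2)(0) + (0)(0) = 0
AB[3,2] = (-2)(-2) + (0)(3) = 4
AB[3,3] = (-2)(-3) + (0)(2) = 6

AB = 
  [  0,  15,  15]
  [  0,  -8,  -7]
  [  0,   4,   6]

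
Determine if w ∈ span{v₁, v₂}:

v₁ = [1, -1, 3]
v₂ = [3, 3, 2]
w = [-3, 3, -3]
No

Form the augmented matrix and row-reduce:
[v₁|v₂|w] = 
  [  1,   3,  -3]
  [ -1,   3,   3]
  [  3,   2,  -3]
R2 → R2 + (1)·R1
R3 → R3 - (3)·R1
R3 → R3 + (7/6)·R2
REF = 
  [  1,   3,  -3]
  [  0,   6,   0]
  [  0,   0,   6]

Row 3 reads [0 0 | 6], i.e. 0 = 6, so the system is inconsistent and w ∉ span{v₁, v₂}.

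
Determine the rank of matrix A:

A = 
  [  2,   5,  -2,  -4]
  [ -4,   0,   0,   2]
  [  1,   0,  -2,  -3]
rank(A) = 3

Row reduce:
R2 → R2 + (2)·R1
R3 → R3 - (1/2)·R1
R3 → R3 + (1/4)·R2
REF = 
  [   2,    5,   -2,   -4]
  [   0,   10,   -4,   -6]
  [   0,    0,   -2, -5/2]
Pivot columns: 1, 2, 3 → 3 pivots.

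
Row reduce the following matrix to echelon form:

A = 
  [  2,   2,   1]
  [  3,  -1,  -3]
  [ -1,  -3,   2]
Row operations:
R2 → R2 - (3/2)·R1
R3 → R3 + (1/2)·R1
R3 → R3 - (1/2)·R2

Resulting echelon form:
REF = 
  [   2,    2,    1]
  [   0,   -4, -9/2]
  [   0,    0, 19/4]

Rank = 3 (number of non-zero pivot rows).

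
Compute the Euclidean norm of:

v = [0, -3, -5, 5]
7.681

||v||₂ = √((0)² + (-3)² + (-5)² + (5)²) = √59 = 7.681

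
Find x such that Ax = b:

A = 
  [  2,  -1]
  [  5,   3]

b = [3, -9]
x = [0, -3]

Row reduce the augmented matrix [A|b]:
R2 → R2 - (5/2)·R1
REF = 
  [    2,    -1,     3]
  [    0,  11/2, -33/2]

Back-substitution:
x₂ = (-33/2) / (11/2) = -3
x₁ = (3 - (-1)(-3)) / 2 = 0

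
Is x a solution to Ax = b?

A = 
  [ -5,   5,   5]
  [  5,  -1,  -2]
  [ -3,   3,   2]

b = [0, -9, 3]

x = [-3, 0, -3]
Yes

Ax = [0, -9, 3] = b ✓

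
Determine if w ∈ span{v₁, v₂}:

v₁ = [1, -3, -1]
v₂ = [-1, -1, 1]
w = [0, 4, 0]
Yes

Form the augmented matrix and row-reduce:
[v₁|v₂|w] = 
  [  1,  -1,   0]
  [ -3,  -1,   4]
  [ -1,   1,   0]
R2 → R2 + (3)·R1
R3 → R3 + (1)·R1
REF = 
  [  1,  -1,   0]
  [  0,  -4,   4]
  [  0,   0,   0]

No row of the form [0 0 | nonzero], so the system is consistent. Back-substitution gives c₁ = -1, c₂ = -1: w = (-1)·v₁ + (-1)·v₂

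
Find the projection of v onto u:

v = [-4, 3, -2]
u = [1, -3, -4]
v·u = (-4)(1) + (3)(-3) + (-2)(-4) = -5
u·u = (1)² + (-3)² + (-4)² = 26
proj_u(v) = (v·u / u·u) × u = (-5/26) × u

proj_u(v) = [-5/26, 15/26, 10/13]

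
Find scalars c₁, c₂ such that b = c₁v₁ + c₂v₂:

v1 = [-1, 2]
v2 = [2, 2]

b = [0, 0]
c1 = 0, c2 = 0

b = 0·v1 + 0·v2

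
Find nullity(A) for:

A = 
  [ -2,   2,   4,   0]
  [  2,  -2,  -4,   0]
nullity(A) = 3

Row reduce:
R2 → R2 + (1)·R1
REF = 
  [ -2,   2,   4,   0]
  [  0,   0,   0,   0]
Pivot columns: 1 → 1 pivot.
rank(A) = 1, so nullity(A) = 4 - 1 = 3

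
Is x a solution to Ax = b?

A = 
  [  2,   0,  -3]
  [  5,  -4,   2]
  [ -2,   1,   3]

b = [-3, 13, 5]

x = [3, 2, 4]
No

Ax = [-6, 15, 8] ≠ b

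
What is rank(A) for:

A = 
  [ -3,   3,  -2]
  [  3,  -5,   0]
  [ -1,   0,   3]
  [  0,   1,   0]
rank(A) = 3

Row reduce:
R2 → R2 + (1)·R1
R3 → R3 - (1/3)·R1
R3 → R3 - (1/2)·R2
R4 → R4 + (1/2)·R2
R4 → R4 + (3/14)·R3
REF = 
  [  -3,    3,   -2]
  [   0,   -2,   -2]
  [   0,    0, 14/3]
  [   0,    0,    0]
Pivot columns: 1, 2, 3 → 3 pivots.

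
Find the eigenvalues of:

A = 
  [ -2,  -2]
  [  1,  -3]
tr(A) = -5, det(A) = 8
Characteristic polynomial: λ² - tr(A)λ + det(A) = λ² + 5λ + 8
λ² + 5λ + 8 = 0  ⇒  λ = (-5 ± √((5)² - 4·(8)))/2 = (-5 ± √(-7))/2
  = (-5 + i√7)/2,  (-5 - i√7)/2

λ = (-5 + i√7)/2, (-5 - i√7)/2  (≈ -2.5 + 1.323i, -2.5 - 1.323i)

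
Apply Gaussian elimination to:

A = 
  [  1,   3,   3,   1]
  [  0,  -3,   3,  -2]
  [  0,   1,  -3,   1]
Row operations:
R3 → R3 + (1/3)·R2

Resulting echelon form:
REF = 
  [  1,   3,   3,   1]
  [  0,  -3,   3,  -2]
  [  0,   0,  -2, 1/3]

Rank = 3 (number of non-zero pivot rows).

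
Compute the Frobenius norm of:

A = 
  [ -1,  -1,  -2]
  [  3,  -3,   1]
||A||_F = 5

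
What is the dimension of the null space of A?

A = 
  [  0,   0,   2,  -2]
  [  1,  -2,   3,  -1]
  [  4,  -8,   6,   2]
nullity(A) = 2

Row reduce:
Swap R1 ↔ R2
R3 → R3 - (4)·R1
R3 → R3 + (3)·R2
REF = 
  [  1,  -2,   3,  -1]
  [  0,   0,   2,  -2]
  [  0,   0,   0,   0]
Pivot columns: 1, 3 → 2 pivots.
rank(A) = 2, so nullity(A) = 4 - 2 = 2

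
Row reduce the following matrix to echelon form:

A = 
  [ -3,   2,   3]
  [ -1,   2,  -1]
Row operations:
R2 → R2 - (1/3)·R1

Resulting echelon form:
REF = 
  [ -3,   2,   3]
  [  0, 4/3,  -2]

Rank = 2 (number of non-zero pivot rows).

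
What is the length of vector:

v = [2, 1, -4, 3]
5.477

||v||₂ = √((2)² + (1)² + (-4)² + (3)²) = √30 = 5.477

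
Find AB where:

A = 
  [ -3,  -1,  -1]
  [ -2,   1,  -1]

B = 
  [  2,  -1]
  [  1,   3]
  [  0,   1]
A is 2×3 and B is 3×2, so AB is 2×2. Each entry is (row of A)·(column of B):
AB[1,1] = (-3)(2) + (-1)(1) + (-1)(0) = -7
AB[1,2] = (-3)(-1) + (-1)(3) + (-1)(1) = -1
AB[2,1] = (-2)(2) + (1)(1) + (-1)(0) = -3
AB[2,2] = (-2)(-1) + (1)(3) + (-1)(1) = 4

AB = 
  [ -7,  -1]
  [ -3,   4]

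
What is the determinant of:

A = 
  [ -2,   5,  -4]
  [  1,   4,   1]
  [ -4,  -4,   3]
Cofactor expansion along row 1:
det(A) = (-2)·((4)(3) - (1)(-4)) - (5)·((1)(3) - (1)(-4)) + (-4)·((1)(-4) - (4)(-4))
  = (-2)(16) - (5)(7) + (-4)(12)
  = -115

det(A) = -115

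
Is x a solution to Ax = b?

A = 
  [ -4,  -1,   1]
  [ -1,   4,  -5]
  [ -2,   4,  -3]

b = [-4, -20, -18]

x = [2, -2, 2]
Yes

Ax = [-4, -20, -18] = b ✓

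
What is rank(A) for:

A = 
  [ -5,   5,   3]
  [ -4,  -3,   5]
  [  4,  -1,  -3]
Row reduce:
R2 → R2 - (4/5)·R1
R3 → R3 + (4/5)·R1
R3 → R3 + (3/7)·R2
REF = 
  [   -5,     5,     3]
  [    0,    -7,  13/5]
  [    0,     0, 18/35]
Pivot columns: 1, 2, 3 → 3 pivots.

rank(A) = 3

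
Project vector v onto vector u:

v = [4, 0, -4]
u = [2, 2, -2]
v·u = (4)(2) + (0)(2) + (-4)(-2) = 16
u·u = (2)² + (2)² + (-2)² = 12
proj_u(v) = (v·u / u·u) × u = (16/12) × u = (4/3) × u

proj_u(v) = [8/3, 8/3, -8/3]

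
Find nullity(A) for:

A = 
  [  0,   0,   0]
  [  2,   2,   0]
nullity(A) = 2

Row reduce:
Swap R1 ↔ R2
REF = 
  [  2,   2,   0]
  [  0,   0,   0]
Pivot columns: 1 → 1 pivot.
rank(A) = 1, so nullity(A) = 3 - 1 = 2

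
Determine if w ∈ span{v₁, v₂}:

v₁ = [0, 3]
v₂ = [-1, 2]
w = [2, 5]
Yes

Form the augmented matrix and row-reduce:
[v₁|v₂|w] = 
  [  0,  -1,   2]
  [  3,   2,   5]
Swap R1 ↔ R2
REF = 
  [  3,   2,   5]
  [  0,  -1,   2]

No row of the form [0 0 | nonzero], so the system is consistent. Back-substitution gives c₁ = 3, c₂ = -2: w = (3)·v₁ + (-2)·v₂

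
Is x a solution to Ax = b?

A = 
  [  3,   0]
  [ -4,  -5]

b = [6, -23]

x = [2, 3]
Yes

Ax = [6, -23] = b ✓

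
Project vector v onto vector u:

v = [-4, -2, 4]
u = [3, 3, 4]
v·u = (-4)(3) + (-2)(3) + (4)(4) = -2
u·u = (3)² + (3)² + (4)² = 34
proj_u(v) = (v·u / u·u) × u = (-2/34) × u = (-1/17) × u

proj_u(v) = [-3/17, -3/17, -4/17]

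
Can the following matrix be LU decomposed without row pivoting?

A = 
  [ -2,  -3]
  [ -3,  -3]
Yes.
A[1,1] = -2 ≠ 0, so Gaussian elimination proceeds without a row swap: multiplier ℓ₂₁ = (-3)/(-2) = 3/2, and U[2,2] = -3 - (3/2)(-3) = 3/2.
L = 
  [  1,   0]
  [3/2,   1]
U = 
  [ -2,  -3]
  [  0, 3/2]
Check row 2 of LU: [(3/2)(-2), (3/2)(-3) + (3/2)] = [-3, -3] = row 2 of A ✓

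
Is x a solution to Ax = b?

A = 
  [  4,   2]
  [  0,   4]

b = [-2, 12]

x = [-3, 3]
No

Ax = [-6, 12] ≠ b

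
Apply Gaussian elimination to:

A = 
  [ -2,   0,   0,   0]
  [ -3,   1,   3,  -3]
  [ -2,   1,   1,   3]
Row operations:
R2 → R2 - (3/2)·R1
R3 → R3 - (1)·R1
R3 → R3 - (1)·R2

Resulting echelon form:
REF = 
  [ -2,   0,   0,   0]
  [  0,   1,   3,  -3]
  [  0,   0,  -2,   6]

Rank = 3 (number of non-zero pivot rows).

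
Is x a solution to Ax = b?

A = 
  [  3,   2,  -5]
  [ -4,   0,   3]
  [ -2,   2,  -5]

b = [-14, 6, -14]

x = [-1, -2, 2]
No

Ax = [-17, 10, -12] ≠ b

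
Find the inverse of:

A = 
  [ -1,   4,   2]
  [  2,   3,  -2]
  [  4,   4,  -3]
det(A) = (-1)·((3)(-3) - (-2)(4)) - (4)·((2)(-3) - (-2)(4)) + (2)·((2)(4) - (3)(4))
  = (-1)(-1) - (4)(2) + (2)(-4)
  = -15
det(A) = -15 ≠ 0, so A is invertible.

Cofactors Cᵢⱼ = (-1)ⁱ⁺ʲ·Mᵢⱼ:
C = 
  [ -1,  -2,  -4]
  [ 20,  -5,  20]
  [-14,   2, -11]

adj(A) = Cᵀ:
adj(A) = 
  [ -1,  20, -14]
  [ -2,  -5,   2]
  [ -4,  20, -11]

A⁻¹ = (-1/15) · adj(A):
A⁻¹ = 
  [ 1/15,  -4/3, 14/15]
  [ 2/15,   1/3, -2/15]
  [ 4/15,  -4/3, 11/15]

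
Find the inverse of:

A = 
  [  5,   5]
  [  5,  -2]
det(A) = (5)(-2) - (5)(5) = -35
For a 2×2 matrix, A⁻¹ = (1/det(A)) · [[d, -b], [-c, a]]
    = (-1/35) · [[-2, -5], [-5, 5]]

A⁻¹ = 
  [2/35,  1/7]
  [ 1/7, -1/7]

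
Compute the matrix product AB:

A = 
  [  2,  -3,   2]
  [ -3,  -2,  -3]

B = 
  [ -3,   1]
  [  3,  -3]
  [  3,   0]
AB = 
  [ -9,  11]
  [ -6,   3]

A is 2×3 and B is 3×2, so AB is 2×2. Each entry is (row of A)·(column of B):
AB[1,1] = (2)(-3) + (-3)(3) + (2)(3) = -9
AB[1,2] = (2)(1) + (-3)(-3) + (2)(0) = 11
AB[2,1] = (-3)(-3) + (-2)(3) + (-3)(3) = -6
AB[2,2] = (-3)(1) + (-2)(-3) + (-3)(0) = 3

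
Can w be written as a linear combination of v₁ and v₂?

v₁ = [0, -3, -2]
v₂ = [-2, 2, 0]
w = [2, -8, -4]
Yes

Form the augmented matrix and row-reduce:
[v₁|v₂|w] = 
  [  0,  -2,   2]
  [ -3,   2,  -8]
  [ -2,   0,  -4]
Swap R1 ↔ R2
R3 → R3 - (2/3)·R1
R3 → R3 - (2/3)·R2
REF = 
  [ -3,   2,  -8]
  [  0,  -2,   2]
  [  0,   0,   0]

No row of the form [0 0 | nonzero], so the system is consistent. Back-substitution gives c₁ = 2, c₂ = -1: w = (2)·v₁ + (-1)·v₂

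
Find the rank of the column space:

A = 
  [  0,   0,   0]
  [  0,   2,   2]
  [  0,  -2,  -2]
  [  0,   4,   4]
Row reduce:
Swap R1 ↔ R2
R3 → R3 + (1)·R1
R4 → R4 - (2)·R1
REF = 
  [  0,   2,   2]
  [  0,   0,   0]
  [  0,   0,   0]
  [  0,   0,   0]
Pivot columns: 2 → 1 pivot.
dim(Col(A)) = number of pivot columns = 1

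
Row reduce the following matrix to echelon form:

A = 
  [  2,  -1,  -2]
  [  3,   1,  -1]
Row operations:
R2 → R2 - (3/2)·R1

Resulting echelon form:
REF = 
  [  2,  -1,  -2]
  [  0, 5/2,   2]

Rank = 2 (number of non-zero pivot rows).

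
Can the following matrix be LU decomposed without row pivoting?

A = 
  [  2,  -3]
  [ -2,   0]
Yes.
A[1,1] = 2 ≠ 0, so Gaussian elimination proceeds without a row swap: multiplier ℓ₂₁ = (-2)/(2) = -1, and U[2,2] = 0 - (-1)(-3) = -3.
L = 
  [  1,   0]
  [ -1,   1]
U = 
  [  2,  -3]
  [  0,  -3]
Check row 2 of LU: [(-1)(2), (-1)(-3) + (-3)] = [-2, 0] = row 2 of A ✓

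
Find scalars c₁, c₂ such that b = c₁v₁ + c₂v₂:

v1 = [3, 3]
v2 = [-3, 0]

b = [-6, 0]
c1 = 0, c2 = 2

b = 0·v1 + 2·v2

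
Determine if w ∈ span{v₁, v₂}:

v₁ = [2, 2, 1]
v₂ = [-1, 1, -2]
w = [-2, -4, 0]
No

Form the augmented matrix and row-reduce:
[v₁|v₂|w] = 
  [  2,  -1,  -2]
  [  2,   1,  -4]
  [  1,  -2,   0]
R2 → R2 - (1)·R1
R3 → R3 - (1/2)·R1
R3 → R3 + (3/4)·R2
REF = 
  [   2,   -1,   -2]
  [   0,    2,   -2]
  [   0,    0, -1/2]

Row 3 reads [0 0 | -1/2], i.e. 0 = -1/2, so the system is inconsistent and w ∉ span{v₁, v₂}.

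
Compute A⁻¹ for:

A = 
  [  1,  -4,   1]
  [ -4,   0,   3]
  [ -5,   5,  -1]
det(A) = (1)·((0)(-1) - (3)(5)) - (-4)·((-4)(-1) - (3)(-5)) + (1)·((-4)(5) - (0)(-5))
  = (1)(-15) - (-4)(19) + (1)(-20)
  = 41
det(A) = 41 ≠ 0, so A is invertible.

Cofactors Cᵢⱼ = (-1)ⁱ⁺ʲ·Mᵢⱼ:
C = 
  [-15, -19, -20]
  [  1,   4,  15]
  [-12,  -7, -16]

adj(A) = Cᵀ:
adj(A) = 
  [-15,   1, -12]
  [-19,   4,  -7]
  [-20,  15, -16]

A⁻¹ = (1/41) · adj(A):
A⁻¹ = 
  [-15/41,   1/41, -12/41]
  [-19/41,   4/41,  -7/41]
  [-20/41,  15/41, -16/41]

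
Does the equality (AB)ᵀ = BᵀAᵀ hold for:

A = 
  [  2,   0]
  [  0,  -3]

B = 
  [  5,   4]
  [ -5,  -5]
Yes

(AB)ᵀ = 
  [ 10,  15]
  [  8,  15]

BᵀAᵀ = 
  [ 10,  15]
  [  8,  15]

Both sides are equal — this is the standard identity (AB)ᵀ = BᵀAᵀ, which holds for all A, B.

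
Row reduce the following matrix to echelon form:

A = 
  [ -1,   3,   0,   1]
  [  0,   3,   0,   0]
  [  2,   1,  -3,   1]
Row operations:
R3 → R3 + (2)·R1
R3 → R3 - (7/3)·R2

Resulting echelon form:
REF = 
  [ -1,   3,   0,   1]
  [  0,   3,   0,   0]
  [  0,   0,  -3,   3]

Rank = 3 (number of non-zero pivot rows).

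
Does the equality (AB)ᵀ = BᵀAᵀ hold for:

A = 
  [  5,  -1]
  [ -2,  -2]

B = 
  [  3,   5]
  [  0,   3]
Yes

(AB)ᵀ = 
  [ 15,  -6]
  [ 22, -16]

BᵀAᵀ = 
  [ 15,  -6]
  [ 22, -16]

Both sides are equal — this is the standard identity (AB)ᵀ = BᵀAᵀ, which holds for all A, B.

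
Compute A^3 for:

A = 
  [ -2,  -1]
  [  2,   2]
A^3 = 
  [ -4,  -2]
  [  4,   4]

A² = A·A:
A²[1,1] = (-2)(-2) + (-1)(2) = 2
A²[1,2] = (-2)(-1) + (-1)(2) = 0
A²[2,1] = (2)(-2) + (2)(2) = 0
A²[2,2] = (2)(-1) + (2)(2) = 2
A² = 
  [  2,   0]
  [  0,   2]

A^3 = A^2·A:
A^3[1,1] = (2)(-2) + (0)(2) = -4
A^3[1,2] = (2)(-1) + (0)(2) = -2
A^3[2,1] = (0)(-2) + (2)(2) = 4
A^3[2,2] = (0)(-1) + (2)(2) = 4
A^3 = 
  [ -4,  -2]
  [  4,   4]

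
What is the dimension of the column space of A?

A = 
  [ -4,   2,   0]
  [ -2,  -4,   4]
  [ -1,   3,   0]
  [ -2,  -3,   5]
dim(Col(A)) = 3

Row reduce:
R2 → R2 - (1/2)·R1
R3 → R3 - (1/4)·R1
R4 → R4 - (1/2)·R1
R3 → R3 + (1/2)·R2
R4 → R4 - (4/5)·R2
R4 → R4 - (9/10)·R3
REF = 
  [ -4,   2,   0]
  [  0,  -5,   4]
  [  0,   0,   2]
  [  0,   0,   0]
Pivot columns: 1, 2, 3 → 3 pivots.
dim(Col(A)) = number of pivot columns = 3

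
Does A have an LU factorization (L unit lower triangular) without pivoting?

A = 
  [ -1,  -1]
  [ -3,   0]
Yes.
A[1,1] = -1 ≠ 0, so Gaussian elimination proceeds without a row swap: multiplier ℓ₂₁ = (-3)/(-1) = 3, and U[2,2] = 0 - (3)(-1) = 3.
L = 
  [  1,   0]
  [  3,   1]
U = 
  [ -1,  -1]
  [  0,   3]
Check row 2 of LU: [(3)(-1), (3)(-1) + 3] = [-3, 0] = row 2 of A ✓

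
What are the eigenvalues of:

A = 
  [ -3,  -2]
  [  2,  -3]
tr(A) = -6, det(A) = 13
Characteristic polynomial: λ² - tr(A)λ + det(A) = λ² + 6λ + 13
λ² + 6λ + 13 = 0  ⇒  λ = (-6 ± √((6)² - 4·(13)))/2 = (-6 ± √(-16))/2
  = -3 + 2i,  -3 - 2i

λ = -3 + 2i, -3 - 2i  (≈ -3 + 2i, -3 - 2i)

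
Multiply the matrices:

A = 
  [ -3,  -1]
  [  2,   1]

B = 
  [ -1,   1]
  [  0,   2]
AB = 
  [  3,  -5]
  [ -2,   4]

A is 2×2 and B is 2×2, so AB is 2×2. Each entry is (row of A)·(column of B):
AB[1,1] = (-3)(-1) + (-1)(0) = 3
AB[1,2] = (-3)(1) + (-1)(2) = -5
AB[2,1] = (2)(-1) + (1)(0) = -2
AB[2,2] = (2)(1) + (1)(2) = 4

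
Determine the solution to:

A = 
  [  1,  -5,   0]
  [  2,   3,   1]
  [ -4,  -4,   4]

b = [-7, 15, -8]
x = [3, 2, 3]

Row reduce the augmented matrix [A|b]:
R2 → R2 - (2)·R1
R3 → R3 + (4)·R1
R3 → R3 + (24/13)·R2
REF = 
  [     1,     -5,      0,     -7]
  [     0,     13,      1,     29]
  [     0,      0,  76/13, 228/13]

Back-substitution:
x₃ = (228/13) / (76/13) = 3
x₂ = (29 - (1)(3)) / 13 = 2
x₁ = (-7 - (-5)(2) - (0)(3)) / 1 = 3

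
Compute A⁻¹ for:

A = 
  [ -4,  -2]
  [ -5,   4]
det(A) = (-4)(4) - (-2)(-5) = -26
For a 2×2 matrix, A⁻¹ = (1/det(A)) · [[d, -b], [-c, a]]
    = (-1/26) · [[4, 2], [5, -4]]

A⁻¹ = 
  [-2/13, -1/13]
  [-5/26,  2/13]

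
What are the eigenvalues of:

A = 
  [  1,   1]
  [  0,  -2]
λ = 1, -2

tr(A) = -1, det(A) = -2
Characteristic polynomial: λ² - tr(A)λ + det(A) = λ² + λ - 2
λ² + λ - 2 = (λ + 2)(λ - 1)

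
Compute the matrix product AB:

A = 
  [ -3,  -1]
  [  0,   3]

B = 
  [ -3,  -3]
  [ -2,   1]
A is 2×2 and B is 2×2, so AB is 2×2. Each entry is (row of A)·(column of B):
AB[1,1] = (-3)(-3) + (-1)(-2) = 11
AB[1,2] = (-3)(-3) + (-1)(1) = 8
AB[2,1] = (0)(-3) + (3)(-2) = -6
AB[2,2] = (0)(-3) + (3)(1) = 3

AB = 
  [ 11,   8]
  [ -6,   3]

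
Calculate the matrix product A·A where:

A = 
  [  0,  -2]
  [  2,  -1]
A² = A·A:
A²[1,1] = (0)(0) + (-2)(2) = -4
A²[1,2] = (0)(-2) + (-2)(-1) = 2
A²[2,1] = (2)(0) + (-1)(2) = -2
A²[2,2] = (2)(-2) + (-1)(-1) = -3
A² = 
  [ -4,   2]
  [ -2,  -3]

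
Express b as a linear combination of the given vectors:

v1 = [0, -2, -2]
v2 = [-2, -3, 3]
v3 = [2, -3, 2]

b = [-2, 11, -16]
c1 = 2, c2 = -2, c3 = -3

b = 2·v1 + -2·v2 + -3·v3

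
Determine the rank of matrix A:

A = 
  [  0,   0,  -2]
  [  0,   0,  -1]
rank(A) = 1

Row reduce:
R2 → R2 - (1/2)·R1
REF = 
  [  0,   0,  -2]
  [  0,   0,   0]
Pivot columns: 3 → 1 pivot.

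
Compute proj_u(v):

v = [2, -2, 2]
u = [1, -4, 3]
proj_u(v) = [8/13, -32/13, 24/13]

v·u = (2)(1) + (-2)(-4) + (2)(3) = 16
u·u = (1)² + (-4)² + (3)² = 26
proj_u(v) = (v·u / u·u) × u = (16/26) × u = (8/13) × u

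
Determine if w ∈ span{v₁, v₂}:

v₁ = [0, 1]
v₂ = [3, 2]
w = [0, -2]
Yes

Form the augmented matrix and row-reduce:
[v₁|v₂|w] = 
  [  0,   3,   0]
  [  1,   2,  -2]
Swap R1 ↔ R2
REF = 
  [  1,   2,  -2]
  [  0,   3,   0]

No row of the form [0 0 | nonzero], so the system is consistent. Back-substitution gives c₁ = -2, c₂ = 0: w = (-2)·v₁ + (0)·v₂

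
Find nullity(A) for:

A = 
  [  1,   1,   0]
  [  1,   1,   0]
nullity(A) = 2

Row reduce:
R2 → R2 - (1)·R1
REF = 
  [  1,   1,   0]
  [  0,   0,   0]
Pivot columns: 1 → 1 pivot.
rank(A) = 1, so nullity(A) = 3 - 1 = 2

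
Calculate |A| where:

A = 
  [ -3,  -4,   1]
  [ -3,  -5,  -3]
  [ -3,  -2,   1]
-24

Cofactor expansion along row 1:
det(A) = (-3)·((-5)(1) - (-3)(-2)) - (-4)·((-3)(1) - (-3)(-3)) + (1)·((-3)(-2) - (-5)(-3))
  = (-3)(-11) - (-4)(-12) + (1)(-9)
  = -24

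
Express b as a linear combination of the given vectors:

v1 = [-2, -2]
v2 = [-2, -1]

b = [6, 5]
c1 = -2, c2 = -1

b = -2·v1 + -1·v2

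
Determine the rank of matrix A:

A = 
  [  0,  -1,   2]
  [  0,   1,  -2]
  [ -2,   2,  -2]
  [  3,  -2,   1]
rank(A) = 2

Row reduce:
Swap R1 ↔ R3
R4 → R4 + (3/2)·R1
R3 → R3 + (1)·R2
R4 → R4 - (1)·R2
REF = 
  [ -2,   2,  -2]
  [  0,   1,  -2]
  [  0,   0,   0]
  [  0,   0,   0]
Pivot columns: 1, 2 → 2 pivots.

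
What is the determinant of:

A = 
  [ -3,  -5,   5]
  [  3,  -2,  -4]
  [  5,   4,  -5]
57

Cofactor expansion along row 1:
det(A) = (-3)·((-2)(-5) - (-4)(4)) - (-5)·((3)(-5) - (-4)(5)) + (5)·((3)(4) - (-2)(5))
  = (-3)(26) - (-5)(5) + (5)(22)
  = 57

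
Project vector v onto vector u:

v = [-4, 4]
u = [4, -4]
v·u = (-4)(4) + (4)(-4) = -32
u·u = (4)² + (-4)² = 32
proj_u(v) = (v·u / u·u) × u = (-32/32) × u = (-1) × u

proj_u(v) = [-4, 4]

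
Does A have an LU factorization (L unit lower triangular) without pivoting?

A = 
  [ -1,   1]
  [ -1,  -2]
Yes.
A[1,1] = -1 ≠ 0, so Gaussian elimination proceeds without a row swap: multiplier ℓ₂₁ = (-1)/(-1) = 1, and U[2,2] = -2 - (1)(1) = -3.
L = 
  [  1,   0]
  [  1,   1]
U = 
  [ -1,   1]
  [  0,  -3]
Check row 2 of LU: [(1)(-1), (1)(1) + (-3)] = [-1, -2] = row 2 of A ✓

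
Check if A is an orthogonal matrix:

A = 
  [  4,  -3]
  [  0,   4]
No

AᵀA = 
  [ 16, -12]
  [-12,  25]
≠ I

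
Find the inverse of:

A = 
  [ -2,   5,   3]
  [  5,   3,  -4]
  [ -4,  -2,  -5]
det(A) = (-2)·((3)(-5) - (-4)(-2)) - (5)·((5)(-5) - (-4)(-4)) + (3)·((5)(-2) - (3)(-4))
  = (-2)(-23) - (5)(-41) + (3)(2)
  = 257
det(A) = 257 ≠ 0, so A is invertible.

Cofactors Cᵢⱼ = (-1)ⁱ⁺ʲ·Mᵢⱼ:
C = 
  [-23,  41,   2]
  [ 19,  22, -24]
  [-29,   7, -31]

adj(A) = Cᵀ:
adj(A) = 
  [-23,  19, -29]
  [ 41,  22,   7]
  [  2, -24, -31]

A⁻¹ = (1/257) · adj(A):
A⁻¹ = 
  [-23/257,  19/257, -29/257]
  [ 41/257,  22/257,   7/257]
  [  2/257, -24/257, -31/257]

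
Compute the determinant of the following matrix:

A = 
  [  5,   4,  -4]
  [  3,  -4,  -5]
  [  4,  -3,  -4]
-55

Cofactor expansion along row 1:
det(A) = (5)·((-4)(-4) - (-5)(-3)) - (4)·((3)(-4) - (-5)(4)) + (-4)·((3)(-3) - (-4)(4))
  = (5)(1) - (4)(8) + (-4)(7)
  = -55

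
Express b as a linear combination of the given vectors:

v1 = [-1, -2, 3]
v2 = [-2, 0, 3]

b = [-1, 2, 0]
c1 = -1, c2 = 1

b = -1·v1 + 1·v2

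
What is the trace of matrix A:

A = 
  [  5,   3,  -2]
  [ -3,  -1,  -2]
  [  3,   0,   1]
5

tr(A) = 5 + -1 + 1 = 5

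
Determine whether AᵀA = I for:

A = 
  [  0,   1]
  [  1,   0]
Yes

AᵀA = 
  [  1,   0]
  [  0,   1]
= I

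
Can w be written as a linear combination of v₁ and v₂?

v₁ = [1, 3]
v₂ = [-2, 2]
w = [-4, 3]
Yes

Form the augmented matrix and row-reduce:
[v₁|v₂|w] = 
  [  1,  -2,  -4]
  [  3,   2,   3]
R2 → R2 - (3)·R1
REF = 
  [  1,  -2,  -4]
  [  0,   8,  15]

No row of the form [0 0 | nonzero], so the system is consistent. Back-substitution gives c₁ = -1/4, c₂ = 15/8: w = (-1/4)·v₁ + (15/8)·v₂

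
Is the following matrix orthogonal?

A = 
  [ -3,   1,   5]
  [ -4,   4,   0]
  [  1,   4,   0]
No

AᵀA = 
  [ 26, -15, -15]
  [-15,  33,   5]
  [-15,   5,  25]
≠ I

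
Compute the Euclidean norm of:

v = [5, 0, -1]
5.099

||v||₂ = √((5)² + (0)² + (-1)²) = √26 = 5.099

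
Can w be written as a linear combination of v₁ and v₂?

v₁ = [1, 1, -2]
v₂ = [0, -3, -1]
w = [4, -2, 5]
No

Form the augmented matrix and row-reduce:
[v₁|v₂|w] = 
  [  1,   0,   4]
  [  1,  -3,  -2]
  [ -2,  -1,   5]
R2 → R2 - (1)·R1
R3 → R3 + (2)·R1
R3 → R3 - (1/3)·R2
REF = 
  [  1,   0,   4]
  [  0,  -3,  -6]
  [  0,   0,  15]

Row 3 reads [0 0 | 15], i.e. 0 = 15, so the system is inconsistent and w ∉ span{v₁, v₂}.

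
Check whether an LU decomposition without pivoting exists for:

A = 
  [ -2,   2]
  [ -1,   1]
Yes.
A[1,1] = -2 ≠ 0, so Gaussian elimination proceeds without a row swap: multiplier ℓ₂₁ = (-1)/(-2) = 1/2, and U[2,2] = 1 - (1/2)(2) = 0.
L = 
  [  1,   0]
  [1/2,   1]
U = 
  [ -2,   2]
  [  0,   0]
Check row 2 of LU: [(1/2)(-2), (1/2)(2) + 0] = [-1, 1] = row 2 of A ✓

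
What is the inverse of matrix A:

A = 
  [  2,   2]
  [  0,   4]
det(A) = (2)(4) - (2)(0) = 8
For a 2×2 matrix, A⁻¹ = (1/det(A)) · [[d, -b], [-c, a]]
    = (1/8) · [[4, -2], [0, 2]]

A⁻¹ = 
  [ 1/2, -1/4]
  [   0,  1/4]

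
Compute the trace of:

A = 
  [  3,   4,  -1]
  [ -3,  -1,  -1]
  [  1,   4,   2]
4

tr(A) = 3 + -1 + 2 = 4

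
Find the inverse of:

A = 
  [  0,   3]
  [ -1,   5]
det(A) = (0)(5) - (3)(-1) = 3
For a 2×2 matrix, A⁻¹ = (1/det(A)) · [[d, -b], [-c, a]]
    = (1/3) · [[5, -3], [1, 0]]

A⁻¹ = 
  [5/3,  -1]
  [1/3,   0]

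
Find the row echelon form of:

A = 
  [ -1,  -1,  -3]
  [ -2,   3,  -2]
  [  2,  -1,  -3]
Row operations:
R2 → R2 - (2)·R1
R3 → R3 + (2)·R1
R3 → R3 + (3/5)·R2

Resulting echelon form:
REF = 
  [   -1,    -1,    -3]
  [    0,     5,     4]
  [    0,     0, -33/5]

Rank = 3 (number of non-zero pivot rows).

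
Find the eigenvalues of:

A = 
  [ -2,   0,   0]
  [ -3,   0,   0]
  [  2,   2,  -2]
Characteristic polynomial: det(λI - A) = λ³ + 4λ² + 4λ
The constant term is 0, so λ = 0 is a root: p(λ) = λ(λ² + 4λ + 4)
λ² + 4λ + 4 = (λ + 2)²

λ = 0, -2, -2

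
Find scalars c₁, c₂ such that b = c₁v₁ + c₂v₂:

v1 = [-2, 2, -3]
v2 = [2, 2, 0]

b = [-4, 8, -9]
c1 = 3, c2 = 1

b = 3·v1 + 1·v2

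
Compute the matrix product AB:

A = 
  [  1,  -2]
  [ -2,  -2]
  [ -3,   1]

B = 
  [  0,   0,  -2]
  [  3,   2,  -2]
A is 3×2 and B is 2×3, so AB is 3×3. Each entry is (row of A)·(column of B):
AB[1,1] = (1)(0) + (-2)(3) = -6
AB[1,2] = (1)(0) + (-2)(2) = -4
AB[1,3] = (1)(-2) + (-2)(-2) = 2
AB[2,1] = (-2)(0) + (-2)(3) = -6
AB[2,2] = (-2)(0) + (-2)(2) = -4
AB[2,3] = (-2)(-2) + (-2)(-2) = 8
AB[3,1] = (-3)(0) + (1)(3) = 3
AB[3,2] = (-3)(0) + (1)(2) = 2
AB[3,3] = (-3)(-2) + (1)(-2) = 4

AB = 
  [ -6,  -4,   2]
  [ -6,  -4,   8]
  [  3,   2,   4]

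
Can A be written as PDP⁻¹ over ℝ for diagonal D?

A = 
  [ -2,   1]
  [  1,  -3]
Yes

tr(A) = -5, det(A) = 5
Characteristic polynomial: λ² - tr(A)λ + det(A) = λ² + 5λ + 5
λ² + 5λ + 5 = 0  ⇒  λ = (-5 ± √((5)² - 4·(5)))/2 = (-5 ± √(5))/2
  = (-5 + √5)/2,  (-5 - √5)/2
Eigenvalues: (-5 + √5)/2, (-5 - √5)/2  (≈ -1.382, -3.618)
The two irrational eigenvalues are distinct (simple), so each has alg. mult. = geom. mult. = 1.
Sum of geometric multiplicities equals n, so A has n independent eigenvectors.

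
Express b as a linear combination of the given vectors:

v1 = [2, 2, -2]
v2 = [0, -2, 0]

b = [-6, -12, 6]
c1 = -3, c2 = 3

b = -3·v1 + 3·v2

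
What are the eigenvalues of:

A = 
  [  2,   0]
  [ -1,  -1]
tr(A) = 1, det(A) = -2
Characteristic polynomial: λ² - tr(A)λ + det(A) = λ² - λ - 2
λ² - λ - 2 = (λ + 1)(λ - 2)

λ = 2, -1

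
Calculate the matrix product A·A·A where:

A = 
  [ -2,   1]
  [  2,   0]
A^3 = 
  [-16,   6]
  [ 12,  -4]

A² = A·A:
A²[1,1] = (-2)(-2) + (1)(2) = 6
A²[1,2] = (-2)(1) + (1)(0) = -2
A²[2,1] = (2)(-2) + (0)(2) = -4
A²[2,2] = (2)(1) + (0)(0) = 2
A² = 
  [  6,  -2]
  [ -4,   2]

A^3 = A^2·A:
A^3[1,1] = (6)(-2) + (-2)(2) = -16
A^3[1,2] = (6)(1) + (-2)(0) = 6
A^3[2,1] = (-4)(-2) + (2)(2) = 12
A^3[2,2] = (-4)(1) + (2)(0) = -4
A^3 = 
  [-16,   6]
  [ 12,  -4]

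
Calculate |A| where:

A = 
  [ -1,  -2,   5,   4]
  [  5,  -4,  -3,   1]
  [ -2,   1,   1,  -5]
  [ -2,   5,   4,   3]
Cofactor expansion along row 1: det(A) = a₁₁M₁₁ - a₁₂M₁₂ + a₁₃M₁₃ - a₁₄M₁₄

M₁₁ = det[[-4, -3, 1]; [1, 1, -5]; [5, 4, 3]]
  = (-4)·((1)(3) - (-5)(4)) - (-3)·((1)(3) - (-5)(5)) + (1)·((1)(4) - (1)(5))
  = (-4)(23) - (-3)(28) + (1)(-1)
  = -9
M₁₂ = det[[5, -3, 1]; [-2, 1, -5]; [-2, 4, 3]]
  = (5)·((1)(3) - (-5)(4)) - (-3)·((-2)(3) - (-5)(-2)) + (1)·((-2)(4) - (1)(-2))
  = (5)(23) - (-3)(-16) + (1)(-6)
  = 61
M₁₃ = det[[5, -4, 1]; [-2, 1, -5]; [-2, 5, 3]]
  = (5)·((1)(3) - (-5)(5)) - (-4)·((-2)(3) - (-5)(-2)) + (1)·((-2)(5) - (1)(-2))
  = (5)(28) - (-4)(-16) + (1)(-8)
  = 68
M₁₄ = det[[5, -4, -3]; [-2, 1, 1]; [-2, 5, 4]]
  = (5)·((1)(4) - (1)(5)) - (-4)·((-2)(4) - (1)(-2)) + (-3)·((-2)(5) - (1)(-2))
  = (5)(-1) - (-4)(-6) + (-3)(-8)
  = -5

det(A) = (-1)(-9) - (-2)(61) + (5)(68) - (4)(-5) = 491

det(A) = 491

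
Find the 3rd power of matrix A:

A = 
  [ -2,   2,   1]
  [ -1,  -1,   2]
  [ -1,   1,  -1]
A^3 = 
  [  2,   8, -10]
  [  2,  -4,   8]
  [ -2,  10,  -8]

A² = A·A:
A²[1,1] = (-2)(-2) + (2)(-1) + (1)(-1) = 1
A²[1,2] = (-2)(2) + (2)(-1) + (1)(1) = -5
A²[1,3] = (-2)(1) + (2)(2) + (1)(-1) = 1
A²[2,1] = (-1)(-2) + (-1)(-1) + (2)(-1) = 1
A²[2,2] = (-1)(2) + (-1)(-1) + (2)(1) = 1
A²[2,3] = (-1)(1) + (-1)(2) + (2)(-1) = -5
A²[3,1] = (-1)(-2) + (1)(-1) + (-1)(-1) = 2
A²[3,2] = (-1)(2) + (1)(-1) + (-1)(1) = -4
A²[3,3] = (-1)(1) + (1)(2) + (-1)(-1) = 2
A² = 
  [  1,  -5,   1]
  [  1,   1,  -5]
  [  2,  -4,   2]

A^3 = A^2·A:
A^3[1,1] = (1)(-2) + (-5)(-1) + (1)(-1) = 2
A^3[1,2] = (1)(2) + (-5)(-1) + (1)(1) = 8
A^3[1,3] = (1)(1) + (-5)(2) + (1)(-1) = -10
A^3[2,1] = (1)(-2) + (1)(-1) + (-5)(-1) = 2
A^3[2,2] = (1)(2) + (1)(-1) + (-5)(1) = -4
A^3[2,3] = (1)(1) + (1)(2) + (-5)(-1) = 8
A^3[3,1] = (2)(-2) + (-4)(-1) + (2)(-1) = -2
A^3[3,2] = (2)(2) + (-4)(-1) + (2)(1) = 10
A^3[3,3] = (2)(1) + (-4)(2) + (2)(-1) = -8
A^3 = 
  [  2,   8, -10]
  [  2,  -4,   8]
  [ -2,  10,  -8]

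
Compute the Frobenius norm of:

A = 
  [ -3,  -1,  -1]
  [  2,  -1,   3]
||A||_F = 5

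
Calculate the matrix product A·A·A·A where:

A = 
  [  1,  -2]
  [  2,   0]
A^4 = 
  [  5,  14]
  [-14,  12]

A² = A·A:
A²[1,1] = (1)(1) + (-2)(2) = -3
A²[1,2] = (1)(-2) + (-2)(0) = -2
A²[2,1] = (2)(1) + (0)(2) = 2
A²[2,2] = (2)(-2) + (0)(0) = -4
A² = 
  [ -3,  -2]
  [  2,  -4]

A^3 = A^2·A:
A^3[1,1] = (-3)(1) + (-2)(2) = -7
A^3[1,2] = (-3)(-2) + (-2)(0) = 6
A^3[2,1] = (2)(1) + (-4)(2) = -6
A^3[2,2] = (2)(-2) + (-4)(0) = -4
A^3 = 
  [ -7,   6]
  [ -6,  -4]

A^4 = A^3·A:
A^4[1,1] = (-7)(1) + (6)(2) = 5
A^4[1,2] = (-7)(-2) + (6)(0) = 14
A^4[2,1] = (-6)(1) + (-4)(2) = -14
A^4[2,2] = (-6)(-2) + (-4)(0) = 12
A^4 = 
  [  5,  14]
  [-14,  12]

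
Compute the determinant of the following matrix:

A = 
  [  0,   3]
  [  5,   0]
For a 2×2 matrix, det = ad - bc = (0)(0) - (3)(5) = -15

det(A) = -15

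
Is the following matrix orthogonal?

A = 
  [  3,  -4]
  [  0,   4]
No

AᵀA = 
  [  9, -12]
  [-12,  32]
≠ I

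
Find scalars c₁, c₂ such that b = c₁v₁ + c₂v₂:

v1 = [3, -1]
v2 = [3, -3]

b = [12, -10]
c1 = 1, c2 = 3

b = 1·v1 + 3·v2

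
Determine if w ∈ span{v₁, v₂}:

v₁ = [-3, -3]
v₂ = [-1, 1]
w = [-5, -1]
Yes

Form the augmented matrix and row-reduce:
[v₁|v₂|w] = 
  [ -3,  -1,  -5]
  [ -3,   1,  -1]
R2 → R2 - (1)·R1
REF = 
  [ -3,  -1,  -5]
  [  0,   2,   4]

No row of the form [0 0 | nonzero], so the system is consistent. Back-substitution gives c₁ = 1, c₂ = 2: w = (1)·v₁ + (2)·v₂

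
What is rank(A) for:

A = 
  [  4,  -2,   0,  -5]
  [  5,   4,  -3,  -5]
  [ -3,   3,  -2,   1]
Row reduce:
R2 → R2 - (5/4)·R1
R3 → R3 + (3/4)·R1
R3 → R3 - (3/13)·R2
REF = 
  [     4,     -2,      0,     -5]
  [     0,   13/2,     -3,    5/4]
  [     0,      0, -17/13, -79/26]
Pivot columns: 1, 2, 3 → 3 pivots.

rank(A) = 3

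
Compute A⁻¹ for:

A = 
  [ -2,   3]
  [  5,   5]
det(A) = (-2)(5) - (3)(5) = -25
For a 2×2 matrix, A⁻¹ = (1/det(A)) · [[d, -b], [-c, a]]
    = (-1/25) · [[5, -3], [-5, -2]]

A⁻¹ = 
  [-1/5, 3/25]
  [ 1/5, 2/25]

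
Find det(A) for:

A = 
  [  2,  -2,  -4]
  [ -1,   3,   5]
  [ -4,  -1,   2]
6

Cofactor expansion along row 1:
det(A) = (2)·((3)(2) - (5)(-1)) - (-2)·((-1)(2) - (5)(-4)) + (-4)·((-1)(-1) - (3)(-4))
  = (2)(11) - (-2)(18) + (-4)(13)
  = 6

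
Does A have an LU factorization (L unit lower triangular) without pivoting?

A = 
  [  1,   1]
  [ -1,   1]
Yes.
A[1,1] = 1 ≠ 0, so Gaussian elimination proceeds without a row swap: multiplier ℓ₂₁ = (-1)/(1) = -1, and U[2,2] = 1 - (-1)(1) = 2.
L = 
  [  1,   0]
  [ -1,   1]
U = 
  [  1,   1]
  [  0,   2]
Check row 2 of LU: [(-1)(1), (-1)(1) + 2] = [-1, 1] = row 2 of A ✓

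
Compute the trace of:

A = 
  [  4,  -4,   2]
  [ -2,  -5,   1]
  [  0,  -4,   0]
-1

tr(A) = 4 + -5 + 0 = -1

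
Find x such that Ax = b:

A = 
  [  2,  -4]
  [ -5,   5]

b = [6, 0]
x = [-3, -3]

Row reduce the augmented matrix [A|b]:
R2 → R2 + (5/2)·R1
REF = 
  [  2,  -4,   6]
  [  0,  -5,  15]

Back-substitution:
x₂ = 15 / (-5) = -3
x₁ = (6 - (-4)(-3)) / 2 = -3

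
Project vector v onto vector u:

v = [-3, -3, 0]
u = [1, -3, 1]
v·u = (-3)(1) + (-3)(-3) + (0)(1) = 6
u·u = (1)² + (-3)² + (1)² = 11
proj_u(v) = (v·u / u·u) × u = (6/11) × u

proj_u(v) = [6/11, -18/11, 6/11]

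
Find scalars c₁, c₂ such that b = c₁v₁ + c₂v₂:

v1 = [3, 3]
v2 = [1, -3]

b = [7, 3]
c1 = 2, c2 = 1

b = 2·v1 + 1·v2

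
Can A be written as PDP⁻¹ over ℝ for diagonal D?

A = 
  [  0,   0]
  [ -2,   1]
Yes

tr(A) = 1, det(A) = 0
Characteristic polynomial: λ² - tr(A)λ + det(A) = λ² - λ
λ² - λ = λ(λ - 1)
Eigenvalues: 1, 0
λ=0: alg. mult. = 1, geom. mult. = 2 - rank(A - (0)I) = 2 - 1 = 1
λ=1: alg. mult. = 1, geom. mult. = 2 - rank(A - (1)I) = 2 - 1 = 1
Sum of geometric multiplicities equals n, so A has n independent eigenvectors.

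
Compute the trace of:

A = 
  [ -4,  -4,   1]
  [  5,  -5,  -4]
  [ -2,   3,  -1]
-10

tr(A) = -4 + -5 + -1 = -10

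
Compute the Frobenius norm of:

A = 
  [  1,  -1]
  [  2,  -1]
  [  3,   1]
||A||_F = 4.123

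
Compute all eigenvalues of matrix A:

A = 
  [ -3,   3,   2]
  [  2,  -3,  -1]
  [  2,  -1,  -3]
λ = -2, (-7 + √41)/2, (-7 - √41)/2  (≈ -2, -0.2984, -6.702)

Characteristic polynomial: det(λI - A) = λ³ + 9λ² + 16λ + 4
Testing integer divisors of the constant term: p(-2) = 0, so (λ + 2) is a factor:
p(λ) = (λ + 2)(λ² + 7λ + 2)
λ² + 7λ + 2 = 0  ⇒  λ = (-7 ± √((7)² - 4·(2)))/2 = (-7 ± √(41))/2
  = (-7 + √41)/2,  (-7 - √41)/2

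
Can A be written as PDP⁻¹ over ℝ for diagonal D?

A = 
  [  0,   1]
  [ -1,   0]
No

tr(A) = 0, det(A) = 1
Characteristic polynomial: λ² - tr(A)λ + det(A) = λ² + 1
λ² + 1 = 0  ⇒  λ = (0 ± √((0)² - 4·(1)))/2 = (0 ± √(-4))/2
  = i,  -i
Eigenvalues: i, -i  (≈ 0 + 1i, 0 - 1i)
Has complex eigenvalues (not diagonalizable over ℝ).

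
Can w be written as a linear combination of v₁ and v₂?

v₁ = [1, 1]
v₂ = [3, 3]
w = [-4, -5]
No

Form the augmented matrix and row-reduce:
[v₁|v₂|w] = 
  [  1,   3,  -4]
  [  1,   3,  -5]
R2 → R2 - (1)·R1
REF = 
  [  1,   3,  -4]
  [  0,   0,  -1]

Row 2 reads [0 0 | -1], i.e. 0 = -1, so the system is inconsistent and w ∉ span{v₁, v₂}.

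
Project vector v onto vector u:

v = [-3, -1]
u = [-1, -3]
proj_u(v) = [-3/5, -9/5]

v·u = (-3)(-1) + (-1)(-3) = 6
u·u = (-1)² + (-3)² = 10
proj_u(v) = (v·u / u·u) × u = (6/10) × u = (3/5) × u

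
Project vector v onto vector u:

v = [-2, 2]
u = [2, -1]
v·u = (-2)(2) + (2)(-1) = -6
u·u = (2)² + (-1)² = 5
proj_u(v) = (v·u / u·u) × u = (-6/5) × u

proj_u(v) = [-12/5, 6/5]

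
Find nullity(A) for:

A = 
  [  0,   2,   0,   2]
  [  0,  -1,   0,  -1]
nullity(A) = 3

Row reduce:
R2 → R2 + (1/2)·R1
REF = 
  [  0,   2,   0,   2]
  [  0,   0,   0,   0]
Pivot columns: 2 → 1 pivot.
rank(A) = 1, so nullity(A) = 4 - 1 = 3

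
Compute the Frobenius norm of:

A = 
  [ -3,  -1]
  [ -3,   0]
||A||_F = 4.359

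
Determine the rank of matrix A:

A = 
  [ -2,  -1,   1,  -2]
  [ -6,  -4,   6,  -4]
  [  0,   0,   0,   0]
rank(A) = 2

Row reduce:
R2 → R2 - (3)·R1
REF = 
  [ -2,  -1,   1,  -2]
  [  0,  -1,   3,   2]
  [  0,   0,   0,   0]
Pivot columns: 1, 2 → 2 pivots.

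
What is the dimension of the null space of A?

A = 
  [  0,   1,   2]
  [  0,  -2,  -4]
nullity(A) = 2

Row reduce:
R2 → R2 + (2)·R1
REF = 
  [  0,   1,   2]
  [  0,   0,   0]
Pivot columns: 2 → 1 pivot.
rank(A) = 1, so nullity(A) = 3 - 1 = 2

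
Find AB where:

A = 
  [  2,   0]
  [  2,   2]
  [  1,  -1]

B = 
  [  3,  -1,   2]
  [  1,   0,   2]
AB = 
  [  6,  -2,   4]
  [  8,  -2,   8]
  [  2,  -1,   0]

A is 3×2 and B is 2×3, so AB is 3×3. Each entry is (row of A)·(column of B):
AB[1,1] = (2)(3) + (0)(1) = 6
AB[1,2] = (2)(-1) + (0)(0) = -2
AB[1,3] = (2)(2) + (0)(2) = 4
AB[2,1] = (2)(3) + (2)(1) = 8
AB[2,2] = (2)(-1) + (2)(0) = -2
AB[2,3] = (2)(2) + (2)(2) = 8
AB[3,1] = (1)(3) + (-1)(1) = 2
AB[3,2] = (1)(-1) + (-1)(0) = -1
AB[3,3] = (1)(2) + (-1)(2) = 0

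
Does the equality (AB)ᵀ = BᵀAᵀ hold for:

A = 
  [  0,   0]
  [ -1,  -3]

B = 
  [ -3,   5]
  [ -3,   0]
Yes

(AB)ᵀ = 
  [  0,  12]
  [  0,  -5]

BᵀAᵀ = 
  [  0,  12]
  [  0,  -5]

Both sides are equal — this is the standard identity (AB)ᵀ = BᵀAᵀ, which holds for all A, B.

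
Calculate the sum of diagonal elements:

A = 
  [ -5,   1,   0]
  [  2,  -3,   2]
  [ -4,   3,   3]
-5

tr(A) = -5 + -3 + 3 = -5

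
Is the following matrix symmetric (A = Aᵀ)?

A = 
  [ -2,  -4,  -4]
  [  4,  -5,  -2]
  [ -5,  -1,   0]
No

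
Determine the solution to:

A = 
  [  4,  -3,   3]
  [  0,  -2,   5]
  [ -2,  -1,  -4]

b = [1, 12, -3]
Row reduce the augmented matrix [A|b]:
R3 → R3 + (1/2)·R1
R3 → R3 - (5/4)·R2
REF = 
  [    4,    -3,     3,     1]
  [    0,    -2,     5,    12]
  [    0,     0, -35/4, -35/2]

Back-substitution:
x₃ = (-35/2) / (-35/4) = 2
x₂ = (12 - (5)(2)) / (-2) = -1
x₁ = (1 - (-3)(-1) - (3)(2)) / 4 = -2

x = [-2, -1, 2]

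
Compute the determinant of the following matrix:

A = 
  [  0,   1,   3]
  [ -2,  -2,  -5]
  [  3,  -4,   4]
35

Cofactor expansion along row 1:
det(A) = (0)·((-2)(4) - (-5)(-4)) - (1)·((-2)(4) - (-5)(3)) + (3)·((-2)(-4) - (-2)(3))
  = (0)(-28) - (1)(7) + (3)(14)
  = 35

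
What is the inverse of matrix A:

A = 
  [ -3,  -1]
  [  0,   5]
det(A) = (-3)(5) - (-1)(0) = -15
For a 2×2 matrix, A⁻¹ = (1/det(A)) · [[d, -b], [-c, a]]
    = (-1/15) · [[5, 1], [0, -3]]

A⁻¹ = 
  [ -1/3, -1/15]
  [    0,   1/5]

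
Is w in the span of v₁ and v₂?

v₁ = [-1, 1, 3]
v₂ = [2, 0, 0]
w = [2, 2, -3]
No

Form the augmented matrix and row-reduce:
[v₁|v₂|w] = 
  [ -1,   2,   2]
  [  1,   0,   2]
  [  3,   0,  -3]
R2 → R2 + (1)·R1
R3 → R3 + (3)·R1
R3 → R3 - (3)·R2
REF = 
  [ -1,   2,   2]
  [  0,   2,   4]
  [  0,   0,  -9]

Row 3 reads [0 0 | -9], i.e. 0 = -9, so the system is inconsistent and w ∉ span{v₁, v₂}.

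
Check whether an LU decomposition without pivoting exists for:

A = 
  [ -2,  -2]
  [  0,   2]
Yes.
A[1,1] = -2 ≠ 0, so Gaussian elimination proceeds without a row swap: multiplier ℓ₂₁ = (0)/(-2) = 0, and U[2,2] = 2 - (0)(-2) = 2.
L = 
  [  1,   0]
  [  0,   1]
U = 
  [ -2,  -2]
  [  0,   2]
Check row 2 of LU: [(0)(-2), (0)(-2) + 2] = [0, 2] = row 2 of A ✓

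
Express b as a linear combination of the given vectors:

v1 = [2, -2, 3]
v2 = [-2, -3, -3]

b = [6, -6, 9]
c1 = 3, c2 = 0

b = 3·v1 + 0·v2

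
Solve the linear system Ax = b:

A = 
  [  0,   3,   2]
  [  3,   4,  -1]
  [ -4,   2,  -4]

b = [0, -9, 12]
Row reduce the augmented matrix [A|b]:
Swap R1 ↔ R2
R3 → R3 + (4/3)·R1
R3 → R3 - (22/9)·R2
REF = 
  [    3,     4,    -1,    -9]
  [    0,     3,     2,     0]
  [    0,     0, -92/9,     0]

Back-substitution:
x₃ = 0 / (-92/9) = 0
x₂ = (0 - (2)(0)) / 3 = 0
x₁ = (-9 - (4)(0) - (-1)(0)) / 3 = -3

x = [-3, 0, 0]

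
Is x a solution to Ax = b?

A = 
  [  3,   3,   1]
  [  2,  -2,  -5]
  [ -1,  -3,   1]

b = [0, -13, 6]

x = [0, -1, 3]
Yes

Ax = [0, -13, 6] = b ✓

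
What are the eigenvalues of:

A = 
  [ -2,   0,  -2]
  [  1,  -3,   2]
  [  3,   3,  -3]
λ = -5, (-3 + i√15)/2, (-3 - i√15)/2  (≈ -5, -1.5 + 1.936i, -1.5 - 1.936i)

Characteristic polynomial: det(λI - A) = λ³ + 8λ² + 21λ + 30
Testing integer divisors of the constant term: p(-5) = 0, so (λ + 5) is a factor:
p(λ) = (λ + 5)(λ² + 3λ + 6)
λ² + 3λ + 6 = 0  ⇒  λ = (-3 ± √((3)² - 4·(6)))/2 = (-3 ± √(-15))/2
  = (-3 + i√15)/2,  (-3 - i√15)/2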